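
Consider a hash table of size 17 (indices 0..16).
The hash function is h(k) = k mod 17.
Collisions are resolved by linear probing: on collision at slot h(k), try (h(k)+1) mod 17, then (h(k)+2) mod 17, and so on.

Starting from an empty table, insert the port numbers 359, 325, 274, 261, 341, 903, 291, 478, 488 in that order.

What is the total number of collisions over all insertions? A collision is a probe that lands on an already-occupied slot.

17

359 hashes to 2; slot 2 is free -> place at 2.
325 hashes to 2; 2 taken -> place at 3.
274 hashes to 2; 2,3 taken -> place at 4.
261 hashes to 6; slot 6 is free -> place at 6.
341 hashes to 1; slot 1 is free -> place at 1.
903 hashes to 2; 2,3,4 taken -> place at 5.
291 hashes to 2; 2,3,4,5,6 taken -> place at 7.
478 hashes to 2; 2,3,4,5,6,7 taken -> place at 8.
488 hashes to 12; slot 12 is free -> place at 12.
Table: [-, 341, 359, 325, 274, 903, 261, 291, 478, -, -, -, 488, -, -, -, -]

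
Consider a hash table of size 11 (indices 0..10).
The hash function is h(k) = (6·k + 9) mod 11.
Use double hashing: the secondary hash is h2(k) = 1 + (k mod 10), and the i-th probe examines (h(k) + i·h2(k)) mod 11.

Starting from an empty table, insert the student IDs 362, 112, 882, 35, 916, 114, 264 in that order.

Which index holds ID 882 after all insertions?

2

362: h=3 → slot 3
112: h=10 → slot 10
882: h=10, h2=3, probe 10,2 → slot 2
35: h=10, h2=6, probe 10,5 → slot 5
916: h=5, h2=7, probe 5,1 → slot 1
114: h=0 → slot 0
264: h=9 → slot 9
Table: [114, 916, 882, 362, ∅, 35, ∅, ∅, ∅, 264, 112]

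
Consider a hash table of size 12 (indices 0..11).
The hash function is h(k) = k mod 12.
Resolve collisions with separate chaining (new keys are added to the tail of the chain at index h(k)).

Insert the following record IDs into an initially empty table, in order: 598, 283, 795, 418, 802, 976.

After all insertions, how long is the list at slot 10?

3

Insert 598: h=10, bucket 10 empty → new chain.
Insert 283: h=7, bucket 7 empty → new chain.
Insert 795: h=3, bucket 3 empty → new chain.
Insert 418: h=10, bucket 10 nonempty → append to chain.
Insert 802: h=10, bucket 10 nonempty → append to chain.
Insert 976: h=4, bucket 4 empty → new chain.
Final buckets:
0: —
1: —
2: —
3: 795
4: 976
5: —
6: —
7: 283
8: —
9: —
10: 598 -> 418 -> 802
11: —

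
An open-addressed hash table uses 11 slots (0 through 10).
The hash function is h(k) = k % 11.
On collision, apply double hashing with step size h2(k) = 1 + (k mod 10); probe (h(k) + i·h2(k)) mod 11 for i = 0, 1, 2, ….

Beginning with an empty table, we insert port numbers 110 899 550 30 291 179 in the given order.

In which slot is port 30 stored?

9

110 hashes to 0; slot 0 is free => place at 0.
899 hashes to 8; slot 8 is free => place at 8.
550 hashes to 0, h2=1; 0 taken => place at 1.
30 hashes to 8, h2=1; 8 taken => place at 9.
291 hashes to 5; slot 5 is free => place at 5.
179 hashes to 3; slot 3 is free => place at 3.
Table: [110, 550, ., 179, ., 291, ., ., 899, 30, .]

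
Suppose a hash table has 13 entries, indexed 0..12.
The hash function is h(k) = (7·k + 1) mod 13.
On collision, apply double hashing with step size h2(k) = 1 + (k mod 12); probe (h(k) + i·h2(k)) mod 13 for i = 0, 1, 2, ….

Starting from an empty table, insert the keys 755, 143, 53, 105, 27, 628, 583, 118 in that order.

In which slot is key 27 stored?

Insert 755: h=8, slot 8 empty => index 8.
Insert 143: h=1, slot 1 empty => index 1.
Insert 53: h=8, h2=6, slots 8,1 occupied => index 7.
Insert 105: h=8, h2=10, slot 8 occupied => index 5.
Insert 27: h=8, h2=4, slot 8 occupied => index 12.
Insert 628: h=3, slot 3 empty => index 3.
Insert 583: h=0, slot 0 empty => index 0.
Insert 118: h=8, h2=11, slot 8 occupied => index 6.
Table: [583, 143, -, 628, -, 105, 118, 53, 755, -, -, -, 27]

12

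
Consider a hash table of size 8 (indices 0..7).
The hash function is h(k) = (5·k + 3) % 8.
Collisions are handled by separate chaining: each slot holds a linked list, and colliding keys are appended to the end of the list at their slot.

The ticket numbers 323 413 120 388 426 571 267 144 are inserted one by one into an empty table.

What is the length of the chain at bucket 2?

Insert 323: h=2, bucket 2 empty → new chain.
Insert 413: h=4, bucket 4 empty → new chain.
Insert 120: h=3, bucket 3 empty → new chain.
Insert 388: h=7, bucket 7 empty → new chain.
Insert 426: h=5, bucket 5 empty → new chain.
Insert 571: h=2, bucket 2 nonempty → append to chain.
Insert 267: h=2, bucket 2 nonempty → append to chain.
Insert 144: h=3, bucket 3 nonempty → append to chain.
Final buckets:
0: ∅
1: ∅
2: 323 -> 571 -> 267
3: 120 -> 144
4: 413
5: 426
6: ∅
7: 388

3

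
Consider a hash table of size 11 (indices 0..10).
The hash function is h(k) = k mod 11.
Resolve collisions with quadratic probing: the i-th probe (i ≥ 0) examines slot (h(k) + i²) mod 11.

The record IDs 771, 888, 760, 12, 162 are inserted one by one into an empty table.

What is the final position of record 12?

5

771: h=1 -> slot 1
888: h=8 -> slot 8
760: h=1, probe 1,2 -> slot 2
12: h=1, probe 1,2,5 -> slot 5
162: h=8, probe 8,9 -> slot 9
Table: [—, 771, 760, —, —, 12, —, —, 888, 162, —]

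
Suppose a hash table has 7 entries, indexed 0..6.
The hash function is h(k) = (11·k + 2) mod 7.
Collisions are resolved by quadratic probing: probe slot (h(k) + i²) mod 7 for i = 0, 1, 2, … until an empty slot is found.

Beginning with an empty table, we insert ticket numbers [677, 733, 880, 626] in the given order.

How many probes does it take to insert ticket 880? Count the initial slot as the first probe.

677: h=1 => slot 1
733: h=1, probe 1,2 => slot 2
880: h=1, probe 1,2,5 => slot 5
626: h=0 => slot 0
Table: [626, 677, 733, _, _, 880, _]

3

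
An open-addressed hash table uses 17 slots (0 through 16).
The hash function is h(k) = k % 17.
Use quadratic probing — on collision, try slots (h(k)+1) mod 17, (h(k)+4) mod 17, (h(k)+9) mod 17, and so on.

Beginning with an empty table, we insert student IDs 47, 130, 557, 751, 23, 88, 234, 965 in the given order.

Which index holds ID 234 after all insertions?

47 hashes to 13; slot 13 is free -> place at 13.
130 hashes to 11; slot 11 is free -> place at 11.
557 hashes to 13; 13 taken -> place at 14.
751 hashes to 3; slot 3 is free -> place at 3.
23 hashes to 6; slot 6 is free -> place at 6.
88 hashes to 3; 3 taken -> place at 4.
234 hashes to 13; 13,14 taken -> place at 0.
965 hashes to 13; 13,14,0 taken -> place at 5.
Table: [234, -, -, 751, 88, 965, 23, -, -, -, -, 130, -, 47, 557, -, -]

0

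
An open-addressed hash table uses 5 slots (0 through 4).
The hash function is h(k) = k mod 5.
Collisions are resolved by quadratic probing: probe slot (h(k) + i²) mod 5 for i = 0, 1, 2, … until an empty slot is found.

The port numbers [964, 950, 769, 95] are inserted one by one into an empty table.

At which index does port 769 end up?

3

964 hashes to 4; slot 4 is free -> place at 4.
950 hashes to 0; slot 0 is free -> place at 0.
769 hashes to 4; 4,0 taken -> place at 3.
95 hashes to 0; 0 taken -> place at 1.
Table: [950, 95, ., 769, 964]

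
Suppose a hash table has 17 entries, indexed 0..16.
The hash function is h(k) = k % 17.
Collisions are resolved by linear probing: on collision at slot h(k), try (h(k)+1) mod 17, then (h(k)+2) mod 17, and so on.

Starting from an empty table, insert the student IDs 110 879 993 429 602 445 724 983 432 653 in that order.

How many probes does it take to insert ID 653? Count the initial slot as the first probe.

110: h=8 => slot 8
879: h=12 => slot 12
993: h=7 => slot 7
429: h=4 => slot 4
602: h=7, probe 7,8,9 => slot 9
445: h=3 => slot 3
724: h=10 => slot 10
983: h=14 => slot 14
432: h=7, probe 7,8,9,10,11 => slot 11
653: h=7, probe 7,8,9,10,11,12,13 => slot 13
Table: [∅, ∅, ∅, 445, 429, ∅, ∅, 993, 110, 602, 724, 432, 879, 653, 983, ∅, ∅]

7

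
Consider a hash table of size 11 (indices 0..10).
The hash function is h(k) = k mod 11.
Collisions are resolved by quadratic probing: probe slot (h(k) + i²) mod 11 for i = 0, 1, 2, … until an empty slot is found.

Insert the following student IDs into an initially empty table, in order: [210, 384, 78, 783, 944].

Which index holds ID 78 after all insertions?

Insert 210: h=1, slot 1 empty → index 1.
Insert 384: h=10, slot 10 empty → index 10.
Insert 78: h=1, slot 1 occupied → index 2.
Insert 783: h=2, slot 2 occupied → index 3.
Insert 944: h=9, slot 9 empty → index 9.
Table: [-, 210, 78, 783, -, -, -, -, -, 944, 384]

2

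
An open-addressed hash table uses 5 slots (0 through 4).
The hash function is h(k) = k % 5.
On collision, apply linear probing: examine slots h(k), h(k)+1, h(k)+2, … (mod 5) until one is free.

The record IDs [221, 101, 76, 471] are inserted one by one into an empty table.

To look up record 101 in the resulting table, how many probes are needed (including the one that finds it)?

2

Insert 221: h=1, slot 1 empty => index 1.
Insert 101: h=1, slot 1 occupied => index 2.
Insert 76: h=1, slots 1,2 occupied => index 3.
Insert 471: h=1, slots 1,2,3 occupied => index 4.
Table: [∅, 221, 101, 76, 471]
Lookup 101: h=1, probe 1,2 → found at 2.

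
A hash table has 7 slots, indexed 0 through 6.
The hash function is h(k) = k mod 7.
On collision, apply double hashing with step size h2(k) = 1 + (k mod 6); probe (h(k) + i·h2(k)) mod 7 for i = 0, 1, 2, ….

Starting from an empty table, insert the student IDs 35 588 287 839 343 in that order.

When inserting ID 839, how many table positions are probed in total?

Insert 35: h=0, slot 0 empty -> index 0.
Insert 588: h=0, h2=1, slot 0 occupied -> index 1.
Insert 287: h=0, h2=6, slot 0 occupied -> index 6.
Insert 839: h=6, h2=6, slot 6 occupied -> index 5.
Insert 343: h=0, h2=2, slot 0 occupied -> index 2.
Table: [35, 588, 343, —, —, 839, 287]

2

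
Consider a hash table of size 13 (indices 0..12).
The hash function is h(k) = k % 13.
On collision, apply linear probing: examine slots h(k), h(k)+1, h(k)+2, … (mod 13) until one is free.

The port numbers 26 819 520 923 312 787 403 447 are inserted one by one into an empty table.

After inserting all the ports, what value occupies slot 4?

Insert 26: h=0, slot 0 empty => index 0.
Insert 819: h=0, slot 0 occupied => index 1.
Insert 520: h=0, slots 0,1 occupied => index 2.
Insert 923: h=0, slots 0,1,2 occupied => index 3.
Insert 312: h=0, slots 0,1,2,3 occupied => index 4.
Insert 787: h=7, slot 7 empty => index 7.
Insert 403: h=0, slots 0,1,2,3,4 occupied => index 5.
Insert 447: h=5, slot 5 occupied => index 6.
Table: [26, 819, 520, 923, 312, 403, 447, 787, -, -, -, -, -]

312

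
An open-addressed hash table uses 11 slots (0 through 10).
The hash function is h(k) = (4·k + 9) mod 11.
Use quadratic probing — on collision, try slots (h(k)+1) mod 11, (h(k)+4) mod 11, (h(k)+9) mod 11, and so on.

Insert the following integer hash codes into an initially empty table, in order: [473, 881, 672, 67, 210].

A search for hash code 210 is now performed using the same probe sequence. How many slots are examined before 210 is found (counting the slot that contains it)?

4

473: h=9 => slot 9
881: h=2 => slot 2
672: h=2, probe 2,3 => slot 3
67: h=2, probe 2,3,6 => slot 6
210: h=2, probe 2,3,6,0 => slot 0
Table: [210, _, 881, 672, _, _, 67, _, _, 473, _]
Lookup 210: h=2, probe 2,3,6,0 → found at 0.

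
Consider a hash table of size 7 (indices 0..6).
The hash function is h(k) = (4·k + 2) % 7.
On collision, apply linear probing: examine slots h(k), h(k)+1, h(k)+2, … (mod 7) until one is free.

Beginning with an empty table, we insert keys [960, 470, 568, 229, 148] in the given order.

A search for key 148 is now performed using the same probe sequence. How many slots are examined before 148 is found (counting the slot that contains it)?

Insert 960: h=6, slot 6 empty → index 6.
Insert 470: h=6, slot 6 occupied → index 0.
Insert 568: h=6, slots 6,0 occupied → index 1.
Insert 229: h=1, slot 1 occupied → index 2.
Insert 148: h=6, slots 6,0,1,2 occupied → index 3.
Table: [470, 568, 229, 148, ∅, ∅, 960]
Lookup 148: h=6, probe 6,0,1,2,3 → found at 3.

5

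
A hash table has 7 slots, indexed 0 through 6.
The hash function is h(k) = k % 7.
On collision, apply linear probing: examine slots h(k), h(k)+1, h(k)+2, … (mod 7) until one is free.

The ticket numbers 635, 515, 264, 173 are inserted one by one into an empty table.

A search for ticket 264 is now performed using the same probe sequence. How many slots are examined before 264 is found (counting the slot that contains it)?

2

635: h=5 => slot 5
515: h=4 => slot 4
264: h=5, probe 5,6 => slot 6
173: h=5, probe 5,6,0 => slot 0
Table: [173, -, -, -, 515, 635, 264]
Lookup 264: h=5, probe 5,6 → found at 6.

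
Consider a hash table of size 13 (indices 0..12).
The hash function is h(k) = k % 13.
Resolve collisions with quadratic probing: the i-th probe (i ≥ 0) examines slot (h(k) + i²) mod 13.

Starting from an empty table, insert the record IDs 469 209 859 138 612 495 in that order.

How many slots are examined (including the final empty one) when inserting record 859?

3

469: h=1 => slot 1
209: h=1, probe 1,2 => slot 2
859: h=1, probe 1,2,5 => slot 5
138: h=8 => slot 8
612: h=1, probe 1,2,5,10 => slot 10
495: h=1, probe 1,2,5,10,4 => slot 4
Table: [_, 469, 209, _, 495, 859, _, _, 138, _, 612, _, _]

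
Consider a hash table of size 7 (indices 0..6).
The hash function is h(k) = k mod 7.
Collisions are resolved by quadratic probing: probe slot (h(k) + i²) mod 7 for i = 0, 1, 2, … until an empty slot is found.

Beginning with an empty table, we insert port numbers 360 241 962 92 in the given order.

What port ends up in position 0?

Insert 360: h=3, slot 3 empty → index 3.
Insert 241: h=3, slot 3 occupied → index 4.
Insert 962: h=3, slots 3,4 occupied → index 0.
Insert 92: h=1, slot 1 empty → index 1.
Table: [962, 92, —, 360, 241, —, —]

962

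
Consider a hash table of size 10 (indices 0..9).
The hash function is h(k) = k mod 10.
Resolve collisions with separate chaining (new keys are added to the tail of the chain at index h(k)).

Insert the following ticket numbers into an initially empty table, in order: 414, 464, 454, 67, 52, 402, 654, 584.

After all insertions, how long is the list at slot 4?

5

414 -> bucket 4
464 -> bucket 4 (collision)
454 -> bucket 4 (collision)
67 -> bucket 7
52 -> bucket 2
402 -> bucket 2 (collision)
654 -> bucket 4 (collision)
584 -> bucket 4 (collision)
Final buckets:
0: —
1: —
2: 52 -> 402
3: —
4: 414 -> 464 -> 454 -> 654 -> 584
5: —
6: —
7: 67
8: —
9: —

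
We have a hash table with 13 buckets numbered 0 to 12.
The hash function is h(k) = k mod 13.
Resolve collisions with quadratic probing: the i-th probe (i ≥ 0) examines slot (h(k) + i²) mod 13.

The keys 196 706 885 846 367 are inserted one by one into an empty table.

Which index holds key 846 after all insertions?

5

196 hashes to 1; slot 1 is free -> place at 1.
706 hashes to 4; slot 4 is free -> place at 4.
885 hashes to 1; 1 taken -> place at 2.
846 hashes to 1; 1,2 taken -> place at 5.
367 hashes to 3; slot 3 is free -> place at 3.
Table: [., 196, 885, 367, 706, 846, ., ., ., ., ., ., .]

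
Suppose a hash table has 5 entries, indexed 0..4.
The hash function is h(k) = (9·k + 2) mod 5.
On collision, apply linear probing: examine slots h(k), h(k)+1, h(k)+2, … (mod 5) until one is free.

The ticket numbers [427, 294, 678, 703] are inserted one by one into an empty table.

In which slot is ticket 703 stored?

1

427 hashes to 0; slot 0 is free => place at 0.
294 hashes to 3; slot 3 is free => place at 3.
678 hashes to 4; slot 4 is free => place at 4.
703 hashes to 4; 4,0 taken => place at 1.
Table: [427, 703, —, 294, 678]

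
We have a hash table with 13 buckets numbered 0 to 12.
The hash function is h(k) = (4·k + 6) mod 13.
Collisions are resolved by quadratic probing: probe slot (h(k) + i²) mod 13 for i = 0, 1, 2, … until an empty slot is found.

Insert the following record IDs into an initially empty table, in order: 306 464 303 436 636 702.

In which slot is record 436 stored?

306: h=8 → slot 8
464: h=3 → slot 3
303: h=9 → slot 9
436: h=8, probe 8,9,12 → slot 12
636: h=2 → slot 2
702: h=6 → slot 6
Table: [∅, ∅, 636, 464, ∅, ∅, 702, ∅, 306, 303, ∅, ∅, 436]

12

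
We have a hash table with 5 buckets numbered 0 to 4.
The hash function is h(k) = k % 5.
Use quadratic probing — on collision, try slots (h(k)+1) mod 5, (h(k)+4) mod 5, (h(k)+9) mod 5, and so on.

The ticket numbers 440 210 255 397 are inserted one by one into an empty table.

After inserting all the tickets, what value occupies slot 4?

Insert 440: h=0, slot 0 empty => index 0.
Insert 210: h=0, slot 0 occupied => index 1.
Insert 255: h=0, slots 0,1 occupied => index 4.
Insert 397: h=2, slot 2 empty => index 2.
Table: [440, 210, 397, -, 255]

255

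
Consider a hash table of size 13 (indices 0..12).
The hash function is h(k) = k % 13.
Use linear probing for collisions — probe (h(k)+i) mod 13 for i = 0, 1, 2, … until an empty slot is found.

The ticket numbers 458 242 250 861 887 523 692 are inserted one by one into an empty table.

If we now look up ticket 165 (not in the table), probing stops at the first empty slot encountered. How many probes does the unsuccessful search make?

2

458: h=3 → slot 3
242: h=8 → slot 8
250: h=3, probe 3,4 → slot 4
861: h=3, probe 3,4,5 → slot 5
887: h=3, probe 3,4,5,6 → slot 6
523: h=3, probe 3,4,5,6,7 → slot 7
692: h=3, probe 3,4,5,6,7,8,9 → slot 9
Table: [-, -, -, 458, 250, 861, 887, 523, 242, 692, -, -, -]
Lookup 165: h=9, probe 9,10 → slot 10 empty, not found.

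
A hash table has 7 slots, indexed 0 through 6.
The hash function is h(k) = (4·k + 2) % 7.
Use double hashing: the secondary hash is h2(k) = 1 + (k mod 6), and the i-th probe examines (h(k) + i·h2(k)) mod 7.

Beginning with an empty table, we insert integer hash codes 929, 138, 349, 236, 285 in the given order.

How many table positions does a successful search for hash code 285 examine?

929: h=1 => slot 1
138: h=1, h2=1, probe 1,2 => slot 2
349: h=5 => slot 5
236: h=1, h2=3, probe 1,4 => slot 4
285: h=1, h2=4, probe 1,5,2,6 => slot 6
Table: [-, 929, 138, -, 236, 349, 285]
Lookup 285: h=1, h2=4, probe 1,5,2,6 → found at 6.

4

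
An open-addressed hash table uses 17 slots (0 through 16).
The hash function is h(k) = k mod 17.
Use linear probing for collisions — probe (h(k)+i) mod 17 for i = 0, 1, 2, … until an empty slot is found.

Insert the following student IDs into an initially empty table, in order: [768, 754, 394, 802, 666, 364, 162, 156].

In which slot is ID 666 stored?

768: h=3 => slot 3
754: h=6 => slot 6
394: h=3, probe 3,4 => slot 4
802: h=3, probe 3,4,5 => slot 5
666: h=3, probe 3,4,5,6,7 => slot 7
364: h=7, probe 7,8 => slot 8
162: h=9 => slot 9
156: h=3, probe 3,4,5,6,7,8,9,10 => slot 10
Table: [—, —, —, 768, 394, 802, 754, 666, 364, 162, 156, —, —, —, —, —, —]

7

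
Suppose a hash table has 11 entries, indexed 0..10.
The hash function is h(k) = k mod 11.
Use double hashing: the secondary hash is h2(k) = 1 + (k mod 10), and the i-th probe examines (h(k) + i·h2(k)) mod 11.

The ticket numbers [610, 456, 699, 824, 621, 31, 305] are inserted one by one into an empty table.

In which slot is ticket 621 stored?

Insert 610: h=5, slot 5 empty => index 5.
Insert 456: h=5, h2=7, slot 5 occupied => index 1.
Insert 699: h=6, slot 6 empty => index 6.
Insert 824: h=10, slot 10 empty => index 10.
Insert 621: h=5, h2=2, slot 5 occupied => index 7.
Insert 31: h=9, slot 9 empty => index 9.
Insert 305: h=8, slot 8 empty => index 8.
Table: [-, 456, -, -, -, 610, 699, 621, 305, 31, 824]

7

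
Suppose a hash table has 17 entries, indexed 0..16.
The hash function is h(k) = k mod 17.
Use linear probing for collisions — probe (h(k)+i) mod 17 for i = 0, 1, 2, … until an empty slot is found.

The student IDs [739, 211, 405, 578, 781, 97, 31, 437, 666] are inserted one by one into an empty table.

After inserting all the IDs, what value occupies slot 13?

739 hashes to 8; slot 8 is free → place at 8.
211 hashes to 7; slot 7 is free → place at 7.
405 hashes to 14; slot 14 is free → place at 14.
578 hashes to 0; slot 0 is free → place at 0.
781 hashes to 16; slot 16 is free → place at 16.
97 hashes to 12; slot 12 is free → place at 12.
31 hashes to 14; 14 taken → place at 15.
437 hashes to 12; 12 taken → place at 13.
666 hashes to 3; slot 3 is free → place at 3.
Table: [578, _, _, 666, _, _, _, 211, 739, _, _, _, 97, 437, 405, 31, 781]

437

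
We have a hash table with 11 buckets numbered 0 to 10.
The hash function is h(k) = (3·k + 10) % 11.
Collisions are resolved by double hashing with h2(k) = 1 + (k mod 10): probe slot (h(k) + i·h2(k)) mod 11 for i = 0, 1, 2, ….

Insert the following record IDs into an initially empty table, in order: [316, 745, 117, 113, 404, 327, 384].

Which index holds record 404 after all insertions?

6

316: h=1 → slot 1
745: h=1, h2=6, probe 1,7 → slot 7
117: h=9 → slot 9
113: h=8 → slot 8
404: h=1, h2=5, probe 1,6 → slot 6
327: h=1, h2=8, probe 1,9,6,3 → slot 3
384: h=7, h2=5, probe 7,1,6,0 → slot 0
Table: [384, 316, _, 327, _, _, 404, 745, 113, 117, _]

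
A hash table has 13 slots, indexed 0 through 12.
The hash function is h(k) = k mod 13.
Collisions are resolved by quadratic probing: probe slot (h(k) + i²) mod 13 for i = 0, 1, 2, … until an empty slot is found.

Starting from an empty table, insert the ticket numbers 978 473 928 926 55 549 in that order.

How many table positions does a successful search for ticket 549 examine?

978: h=3 -> slot 3
473: h=5 -> slot 5
928: h=5, probe 5,6 -> slot 6
926: h=3, probe 3,4 -> slot 4
55: h=3, probe 3,4,7 -> slot 7
549: h=3, probe 3,4,7,12 -> slot 12
Table: [., ., ., 978, 926, 473, 928, 55, ., ., ., ., 549]
Lookup 549: h=3, probe 3,4,7,12 → found at 12.

4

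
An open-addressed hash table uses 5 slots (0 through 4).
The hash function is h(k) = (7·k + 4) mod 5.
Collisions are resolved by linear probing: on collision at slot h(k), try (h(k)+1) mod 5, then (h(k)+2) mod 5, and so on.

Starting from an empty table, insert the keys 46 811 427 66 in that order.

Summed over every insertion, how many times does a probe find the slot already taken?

Insert 46: h=1, slot 1 empty => index 1.
Insert 811: h=1, slot 1 occupied => index 2.
Insert 427: h=3, slot 3 empty => index 3.
Insert 66: h=1, slots 1,2,3 occupied => index 4.
Table: [., 46, 811, 427, 66]

4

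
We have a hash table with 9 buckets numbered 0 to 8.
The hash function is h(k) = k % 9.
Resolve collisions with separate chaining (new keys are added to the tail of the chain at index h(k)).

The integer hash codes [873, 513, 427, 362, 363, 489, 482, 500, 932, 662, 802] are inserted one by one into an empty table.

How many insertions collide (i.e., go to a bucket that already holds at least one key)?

873 → bucket 0
513 → bucket 0 (collision)
427 → bucket 4
362 → bucket 2
363 → bucket 3
489 → bucket 3 (collision)
482 → bucket 5
500 → bucket 5 (collision)
932 → bucket 5 (collision)
662 → bucket 5 (collision)
802 → bucket 1
Final buckets:
0: 873 -> 513
1: 802
2: 362
3: 363 -> 489
4: 427
5: 482 -> 500 -> 932 -> 662
6: .
7: .
8: .

5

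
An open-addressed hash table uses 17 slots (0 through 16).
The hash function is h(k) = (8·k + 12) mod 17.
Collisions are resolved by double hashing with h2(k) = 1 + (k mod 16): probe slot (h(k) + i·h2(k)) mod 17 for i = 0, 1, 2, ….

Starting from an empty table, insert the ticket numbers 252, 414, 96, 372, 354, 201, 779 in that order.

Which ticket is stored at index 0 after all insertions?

252 hashes to 5; slot 5 is free → place at 5.
414 hashes to 9; slot 9 is free → place at 9.
96 hashes to 15; slot 15 is free → place at 15.
372 hashes to 13; slot 13 is free → place at 13.
354 hashes to 5, h2=3; 5 taken → place at 8.
201 hashes to 5, h2=10; 5,15,8 taken → place at 1.
779 hashes to 5, h2=12; 5 taken → place at 0.
Table: [779, 201, —, —, —, 252, —, —, 354, 414, —, —, —, 372, —, 96, —]

779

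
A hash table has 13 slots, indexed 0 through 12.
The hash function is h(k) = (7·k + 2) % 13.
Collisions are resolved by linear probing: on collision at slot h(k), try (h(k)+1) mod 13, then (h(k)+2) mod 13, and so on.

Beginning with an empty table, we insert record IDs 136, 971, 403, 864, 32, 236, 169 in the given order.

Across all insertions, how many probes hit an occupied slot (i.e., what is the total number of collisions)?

136: h=5 -> slot 5
971: h=0 -> slot 0
403: h=2 -> slot 2
864: h=5, probe 5,6 -> slot 6
32: h=5, probe 5,6,7 -> slot 7
236: h=3 -> slot 3
169: h=2, probe 2,3,4 -> slot 4
Table: [971, _, 403, 236, 169, 136, 864, 32, _, _, _, _, _]

5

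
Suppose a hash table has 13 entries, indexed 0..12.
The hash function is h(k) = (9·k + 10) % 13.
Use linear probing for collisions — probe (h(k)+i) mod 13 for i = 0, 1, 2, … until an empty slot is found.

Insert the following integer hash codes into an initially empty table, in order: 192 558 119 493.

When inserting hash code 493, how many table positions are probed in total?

Insert 192: h=9, slot 9 empty -> index 9.
Insert 558: h=1, slot 1 empty -> index 1.
Insert 119: h=2, slot 2 empty -> index 2.
Insert 493: h=1, slots 1,2 occupied -> index 3.
Table: [∅, 558, 119, 493, ∅, ∅, ∅, ∅, ∅, 192, ∅, ∅, ∅]

3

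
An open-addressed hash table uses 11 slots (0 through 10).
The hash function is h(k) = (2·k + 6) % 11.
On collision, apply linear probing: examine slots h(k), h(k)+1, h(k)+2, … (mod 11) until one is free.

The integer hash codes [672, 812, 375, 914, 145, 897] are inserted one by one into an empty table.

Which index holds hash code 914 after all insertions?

10

672: h=8 -> slot 8
812: h=2 -> slot 2
375: h=8, probe 8,9 -> slot 9
914: h=8, probe 8,9,10 -> slot 10
145: h=10, probe 10,0 -> slot 0
897: h=7 -> slot 7
Table: [145, —, 812, —, —, —, —, 897, 672, 375, 914]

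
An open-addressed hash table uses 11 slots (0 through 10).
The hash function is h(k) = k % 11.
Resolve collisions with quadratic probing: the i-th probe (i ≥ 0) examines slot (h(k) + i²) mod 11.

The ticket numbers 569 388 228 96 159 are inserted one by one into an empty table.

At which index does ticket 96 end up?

1

569 hashes to 8; slot 8 is free -> place at 8.
388 hashes to 3; slot 3 is free -> place at 3.
228 hashes to 8; 8 taken -> place at 9.
96 hashes to 8; 8,9 taken -> place at 1.
159 hashes to 5; slot 5 is free -> place at 5.
Table: [∅, 96, ∅, 388, ∅, 159, ∅, ∅, 569, 228, ∅]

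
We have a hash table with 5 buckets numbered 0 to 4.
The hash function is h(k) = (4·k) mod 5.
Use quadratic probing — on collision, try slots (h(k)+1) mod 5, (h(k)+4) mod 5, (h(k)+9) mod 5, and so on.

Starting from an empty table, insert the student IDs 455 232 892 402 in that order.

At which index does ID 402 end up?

2

455 hashes to 0; slot 0 is free => place at 0.
232 hashes to 3; slot 3 is free => place at 3.
892 hashes to 3; 3 taken => place at 4.
402 hashes to 3; 3,4 taken => place at 2.
Table: [455, -, 402, 232, 892]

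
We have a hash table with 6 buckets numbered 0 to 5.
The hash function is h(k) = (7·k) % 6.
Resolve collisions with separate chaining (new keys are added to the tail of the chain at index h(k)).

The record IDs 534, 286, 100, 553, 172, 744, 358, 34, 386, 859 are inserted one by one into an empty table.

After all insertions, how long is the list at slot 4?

534 -> bucket 0
286 -> bucket 4
100 -> bucket 4 (collision)
553 -> bucket 1
172 -> bucket 4 (collision)
744 -> bucket 0 (collision)
358 -> bucket 4 (collision)
34 -> bucket 4 (collision)
386 -> bucket 2
859 -> bucket 1 (collision)
Final buckets:
0: 534 -> 744
1: 553 -> 859
2: 386
3: _
4: 286 -> 100 -> 172 -> 358 -> 34
5: _

5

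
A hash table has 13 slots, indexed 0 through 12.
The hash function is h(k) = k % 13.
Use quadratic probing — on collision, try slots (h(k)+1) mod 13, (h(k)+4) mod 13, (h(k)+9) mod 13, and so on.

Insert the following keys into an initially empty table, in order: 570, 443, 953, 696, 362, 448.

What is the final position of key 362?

Insert 570: h=11, slot 11 empty -> index 11.
Insert 443: h=1, slot 1 empty -> index 1.
Insert 953: h=4, slot 4 empty -> index 4.
Insert 696: h=7, slot 7 empty -> index 7.
Insert 362: h=11, slot 11 occupied -> index 12.
Insert 448: h=6, slot 6 empty -> index 6.
Table: [., 443, ., ., 953, ., 448, 696, ., ., ., 570, 362]

12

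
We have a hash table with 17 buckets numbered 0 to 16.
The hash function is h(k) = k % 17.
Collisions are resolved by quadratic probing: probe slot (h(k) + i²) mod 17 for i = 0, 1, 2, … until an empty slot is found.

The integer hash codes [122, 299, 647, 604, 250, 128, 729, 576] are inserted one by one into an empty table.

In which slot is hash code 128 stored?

122 hashes to 3; slot 3 is free => place at 3.
299 hashes to 10; slot 10 is free => place at 10.
647 hashes to 1; slot 1 is free => place at 1.
604 hashes to 9; slot 9 is free => place at 9.
250 hashes to 12; slot 12 is free => place at 12.
128 hashes to 9; 9,10 taken => place at 13.
729 hashes to 15; slot 15 is free => place at 15.
576 hashes to 15; 15 taken => place at 16.
Table: [∅, 647, ∅, 122, ∅, ∅, ∅, ∅, ∅, 604, 299, ∅, 250, 128, ∅, 729, 576]

13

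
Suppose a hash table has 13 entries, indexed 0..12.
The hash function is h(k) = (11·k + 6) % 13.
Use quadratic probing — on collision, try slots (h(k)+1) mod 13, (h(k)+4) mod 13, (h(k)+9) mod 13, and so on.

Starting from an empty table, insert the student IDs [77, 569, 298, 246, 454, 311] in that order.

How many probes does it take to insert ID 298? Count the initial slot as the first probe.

2

77: h=8 → slot 8
569: h=12 → slot 12
298: h=8, probe 8,9 → slot 9
246: h=8, probe 8,9,12,4 → slot 4
454: h=8, probe 8,9,12,4,11 → slot 11
311: h=8, probe 8,9,12,4,11,7 → slot 7
Table: [—, —, —, —, 246, —, —, 311, 77, 298, —, 454, 569]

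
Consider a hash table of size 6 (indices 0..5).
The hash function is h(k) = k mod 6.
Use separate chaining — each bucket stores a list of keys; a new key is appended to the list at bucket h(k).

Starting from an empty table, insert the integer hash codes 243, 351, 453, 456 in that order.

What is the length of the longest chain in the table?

Insert 243: h=3, bucket 3 empty -> new chain.
Insert 351: h=3, bucket 3 nonempty -> append to chain.
Insert 453: h=3, bucket 3 nonempty -> append to chain.
Insert 456: h=0, bucket 0 empty -> new chain.
Final buckets:
0: 456
1: -
2: -
3: 243 -> 351 -> 453
4: -
5: -

3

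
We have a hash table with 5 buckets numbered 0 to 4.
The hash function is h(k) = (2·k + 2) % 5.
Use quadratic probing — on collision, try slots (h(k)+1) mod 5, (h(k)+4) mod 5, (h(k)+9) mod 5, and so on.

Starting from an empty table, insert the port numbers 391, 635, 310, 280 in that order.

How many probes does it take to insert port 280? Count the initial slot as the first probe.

3

391 hashes to 4; slot 4 is free -> place at 4.
635 hashes to 2; slot 2 is free -> place at 2.
310 hashes to 2; 2 taken -> place at 3.
280 hashes to 2; 2,3 taken -> place at 1.
Table: [., 280, 635, 310, 391]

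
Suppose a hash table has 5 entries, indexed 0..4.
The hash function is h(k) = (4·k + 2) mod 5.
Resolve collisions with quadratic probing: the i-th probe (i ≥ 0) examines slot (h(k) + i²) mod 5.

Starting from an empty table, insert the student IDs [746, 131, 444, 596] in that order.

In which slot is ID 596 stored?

Insert 746: h=1, slot 1 empty -> index 1.
Insert 131: h=1, slot 1 occupied -> index 2.
Insert 444: h=3, slot 3 empty -> index 3.
Insert 596: h=1, slots 1,2 occupied -> index 0.
Table: [596, 746, 131, 444, _]

0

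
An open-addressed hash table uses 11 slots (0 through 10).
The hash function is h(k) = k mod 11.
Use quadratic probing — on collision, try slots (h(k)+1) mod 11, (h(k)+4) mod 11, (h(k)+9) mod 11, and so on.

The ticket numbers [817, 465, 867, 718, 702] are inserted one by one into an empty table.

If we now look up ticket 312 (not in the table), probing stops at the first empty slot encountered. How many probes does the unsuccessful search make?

817 hashes to 3; slot 3 is free -> place at 3.
465 hashes to 3; 3 taken -> place at 4.
867 hashes to 9; slot 9 is free -> place at 9.
718 hashes to 3; 3,4 taken -> place at 7.
702 hashes to 9; 9 taken -> place at 10.
Table: [—, —, —, 817, 465, —, —, 718, —, 867, 702]
Lookup 312: h=4, probe 4,5 → slot 5 empty, not found.

2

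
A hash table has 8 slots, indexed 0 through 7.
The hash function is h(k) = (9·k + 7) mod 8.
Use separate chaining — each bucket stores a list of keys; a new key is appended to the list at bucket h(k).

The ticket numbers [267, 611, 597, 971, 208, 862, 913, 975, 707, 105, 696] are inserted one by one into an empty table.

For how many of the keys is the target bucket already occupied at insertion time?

5

Insert 267: h=2, bucket 2 empty → new chain.
Insert 611: h=2, bucket 2 nonempty → append to chain.
Insert 597: h=4, bucket 4 empty → new chain.
Insert 971: h=2, bucket 2 nonempty → append to chain.
Insert 208: h=7, bucket 7 empty → new chain.
Insert 862: h=5, bucket 5 empty → new chain.
Insert 913: h=0, bucket 0 empty → new chain.
Insert 975: h=6, bucket 6 empty → new chain.
Insert 707: h=2, bucket 2 nonempty → append to chain.
Insert 105: h=0, bucket 0 nonempty → append to chain.
Insert 696: h=7, bucket 7 nonempty → append to chain.
Final buckets:
0: 913 -> 105
1: .
2: 267 -> 611 -> 971 -> 707
3: .
4: 597
5: 862
6: 975
7: 208 -> 696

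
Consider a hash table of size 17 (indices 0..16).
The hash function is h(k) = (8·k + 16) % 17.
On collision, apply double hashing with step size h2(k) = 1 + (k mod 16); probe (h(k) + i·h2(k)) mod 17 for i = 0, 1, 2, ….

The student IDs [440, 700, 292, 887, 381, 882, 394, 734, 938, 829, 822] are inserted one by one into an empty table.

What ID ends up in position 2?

440 hashes to 0; slot 0 is free => place at 0.
700 hashes to 6; slot 6 is free => place at 6.
292 hashes to 6, h2=5; 6 taken => place at 11.
887 hashes to 6, h2=8; 6 taken => place at 14.
381 hashes to 4; slot 4 is free => place at 4.
882 hashes to 0, h2=3; 0 taken => place at 3.
394 hashes to 6, h2=11; 6,0,11 taken => place at 5.
734 hashes to 6, h2=15; 6,4 taken => place at 2.
938 hashes to 6, h2=11; 6,0,11,5 taken => place at 16.
829 hashes to 1; slot 1 is free => place at 1.
822 hashes to 13; slot 13 is free => place at 13.
Table: [440, 829, 734, 882, 381, 394, 700, ∅, ∅, ∅, ∅, 292, ∅, 822, 887, ∅, 938]

734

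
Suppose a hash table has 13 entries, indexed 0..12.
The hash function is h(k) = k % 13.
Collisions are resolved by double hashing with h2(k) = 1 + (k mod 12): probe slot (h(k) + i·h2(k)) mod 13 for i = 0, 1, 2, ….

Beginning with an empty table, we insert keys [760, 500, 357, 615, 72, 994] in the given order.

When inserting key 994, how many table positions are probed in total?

4

760: h=6 → slot 6
500: h=6, h2=9, probe 6,2 → slot 2
357: h=6, h2=10, probe 6,3 → slot 3
615: h=4 → slot 4
72: h=7 → slot 7
994: h=6, h2=11, probe 6,4,2,0 → slot 0
Table: [994, -, 500, 357, 615, -, 760, 72, -, -, -, -, -]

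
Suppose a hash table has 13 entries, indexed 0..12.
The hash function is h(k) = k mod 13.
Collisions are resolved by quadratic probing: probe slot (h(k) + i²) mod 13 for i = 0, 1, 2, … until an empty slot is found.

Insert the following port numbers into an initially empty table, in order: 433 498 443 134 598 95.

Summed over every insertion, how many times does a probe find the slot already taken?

7

433 hashes to 4; slot 4 is free => place at 4.
498 hashes to 4; 4 taken => place at 5.
443 hashes to 1; slot 1 is free => place at 1.
134 hashes to 4; 4,5 taken => place at 8.
598 hashes to 0; slot 0 is free => place at 0.
95 hashes to 4; 4,5,8,0 taken => place at 7.
Table: [598, 443, _, _, 433, 498, _, 95, 134, _, _, _, _]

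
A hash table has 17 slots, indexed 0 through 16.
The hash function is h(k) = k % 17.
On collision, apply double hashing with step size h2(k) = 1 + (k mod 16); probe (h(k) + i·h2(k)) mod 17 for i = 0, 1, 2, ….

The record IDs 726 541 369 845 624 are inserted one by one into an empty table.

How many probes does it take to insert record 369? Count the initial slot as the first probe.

3

726 hashes to 12; slot 12 is free => place at 12.
541 hashes to 14; slot 14 is free => place at 14.
369 hashes to 12, h2=2; 12,14 taken => place at 16.
845 hashes to 12, h2=14; 12 taken => place at 9.
624 hashes to 12, h2=1; 12 taken => place at 13.
Table: [—, —, —, —, —, —, —, —, —, 845, —, —, 726, 624, 541, —, 369]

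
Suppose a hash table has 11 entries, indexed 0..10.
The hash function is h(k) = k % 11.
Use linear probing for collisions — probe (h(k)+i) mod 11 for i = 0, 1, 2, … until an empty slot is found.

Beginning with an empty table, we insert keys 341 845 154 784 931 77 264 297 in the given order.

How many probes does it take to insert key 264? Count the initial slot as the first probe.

341 hashes to 0; slot 0 is free -> place at 0.
845 hashes to 9; slot 9 is free -> place at 9.
154 hashes to 0; 0 taken -> place at 1.
784 hashes to 3; slot 3 is free -> place at 3.
931 hashes to 7; slot 7 is free -> place at 7.
77 hashes to 0; 0,1 taken -> place at 2.
264 hashes to 0; 0,1,2,3 taken -> place at 4.
297 hashes to 0; 0,1,2,3,4 taken -> place at 5.
Table: [341, 154, 77, 784, 264, 297, —, 931, —, 845, —]

5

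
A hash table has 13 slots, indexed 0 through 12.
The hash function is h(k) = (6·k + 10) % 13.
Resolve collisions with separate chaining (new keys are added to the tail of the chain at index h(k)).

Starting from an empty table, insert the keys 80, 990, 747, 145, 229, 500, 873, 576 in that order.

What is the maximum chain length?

4

Insert 80: h=9, bucket 9 empty → new chain.
Insert 990: h=9, bucket 9 nonempty → append to chain.
Insert 747: h=7, bucket 7 empty → new chain.
Insert 145: h=9, bucket 9 nonempty → append to chain.
Insert 229: h=6, bucket 6 empty → new chain.
Insert 500: h=7, bucket 7 nonempty → append to chain.
Insert 873: h=9, bucket 9 nonempty → append to chain.
Insert 576: h=8, bucket 8 empty → new chain.
Final buckets:
0: .
1: .
2: .
3: .
4: .
5: .
6: 229
7: 747 -> 500
8: 576
9: 80 -> 990 -> 145 -> 873
10: .
11: .
12: .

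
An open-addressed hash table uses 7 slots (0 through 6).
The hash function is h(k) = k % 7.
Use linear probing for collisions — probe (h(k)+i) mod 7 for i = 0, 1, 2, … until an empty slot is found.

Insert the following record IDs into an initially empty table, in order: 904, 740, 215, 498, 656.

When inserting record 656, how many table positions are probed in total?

Insert 904: h=1, slot 1 empty => index 1.
Insert 740: h=5, slot 5 empty => index 5.
Insert 215: h=5, slot 5 occupied => index 6.
Insert 498: h=1, slot 1 occupied => index 2.
Insert 656: h=5, slots 5,6 occupied => index 0.
Table: [656, 904, 498, ∅, ∅, 740, 215]

3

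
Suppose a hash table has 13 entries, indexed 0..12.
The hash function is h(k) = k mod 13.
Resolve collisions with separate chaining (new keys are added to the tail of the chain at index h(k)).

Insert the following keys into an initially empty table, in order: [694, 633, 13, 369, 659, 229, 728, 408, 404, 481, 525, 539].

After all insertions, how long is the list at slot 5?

4

694 → bucket 5
633 → bucket 9
13 → bucket 0
369 → bucket 5 (collision)
659 → bucket 9 (collision)
229 → bucket 8
728 → bucket 0 (collision)
408 → bucket 5 (collision)
404 → bucket 1
481 → bucket 0 (collision)
525 → bucket 5 (collision)
539 → bucket 6
Final buckets:
0: 13 -> 728 -> 481
1: 404
2: .
3: .
4: .
5: 694 -> 369 -> 408 -> 525
6: 539
7: .
8: 229
9: 633 -> 659
10: .
11: .
12: .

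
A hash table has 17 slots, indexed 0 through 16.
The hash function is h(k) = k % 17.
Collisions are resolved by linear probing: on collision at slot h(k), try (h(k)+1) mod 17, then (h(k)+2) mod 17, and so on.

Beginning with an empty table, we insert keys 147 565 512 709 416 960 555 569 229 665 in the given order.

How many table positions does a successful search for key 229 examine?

7

147: h=11 => slot 11
565: h=4 => slot 4
512: h=2 => slot 2
709: h=12 => slot 12
416: h=8 => slot 8
960: h=8, probe 8,9 => slot 9
555: h=11, probe 11,12,13 => slot 13
569: h=8, probe 8,9,10 => slot 10
229: h=8, probe 8,9,10,11,12,13,14 => slot 14
665: h=2, probe 2,3 => slot 3
Table: [∅, ∅, 512, 665, 565, ∅, ∅, ∅, 416, 960, 569, 147, 709, 555, 229, ∅, ∅]
Lookup 229: h=8, probe 8,9,10,11,12,13,14 → found at 14.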